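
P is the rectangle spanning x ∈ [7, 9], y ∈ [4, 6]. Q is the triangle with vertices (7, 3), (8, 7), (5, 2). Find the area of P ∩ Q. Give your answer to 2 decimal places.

0.87

The intersection is the polygon with vertices (7.75,6), (7.25,4), (7,4), (7,5.333), (7.4,6).
By the shoelace formula its area is 0.87.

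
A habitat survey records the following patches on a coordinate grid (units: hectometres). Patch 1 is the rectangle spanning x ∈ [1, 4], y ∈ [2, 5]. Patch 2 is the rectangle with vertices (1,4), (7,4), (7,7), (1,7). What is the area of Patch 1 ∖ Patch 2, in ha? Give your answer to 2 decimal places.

6.00

|Patch 1∩Patch 2|: x∈[1,4], y∈[4,5] → 3·1 = 3.
|Patch 1| = 9.
|Patch 1 ∖ Patch 2| = |Patch 1| − |Patch 1∩Patch 2| = 9 − 3 = 6.00.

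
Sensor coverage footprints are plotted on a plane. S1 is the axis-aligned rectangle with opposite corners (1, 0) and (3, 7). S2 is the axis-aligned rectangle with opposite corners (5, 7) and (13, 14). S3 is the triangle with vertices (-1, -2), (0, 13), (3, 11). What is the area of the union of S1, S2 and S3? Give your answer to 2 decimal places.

By inclusion–exclusion:
Individual areas: |S1| = 14, |S2| = 56, |S3| = 23.5.
|S1∩S2| = 0 (no overlap).
|S1∩S3| = 0.9615.
|S2∩S3| = 0.
|S1∩S2∩S3| = 0.
|S1 ∪ S2 ∪ S3| = 93.5 − 0.9615 + 0 = 92.54.

92.54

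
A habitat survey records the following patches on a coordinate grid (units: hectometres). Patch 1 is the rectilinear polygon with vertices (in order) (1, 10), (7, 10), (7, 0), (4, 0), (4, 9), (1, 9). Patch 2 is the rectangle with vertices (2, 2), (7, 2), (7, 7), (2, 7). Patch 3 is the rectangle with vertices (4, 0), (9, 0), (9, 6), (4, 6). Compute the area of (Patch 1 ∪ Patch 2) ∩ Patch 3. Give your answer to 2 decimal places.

18.00

The region (Patch 1 ∪ Patch 2) ∩ Patch 3 is the polygon with vertices (7,2), (7,0), (4,0), (4,2), (4,6), (7,6).
By the shoelace formula its area is 18.00.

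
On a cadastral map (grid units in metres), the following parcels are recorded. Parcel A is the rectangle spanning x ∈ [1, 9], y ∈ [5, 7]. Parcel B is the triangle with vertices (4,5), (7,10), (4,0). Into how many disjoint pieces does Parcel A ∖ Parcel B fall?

2

Parcel A ∖ Parcel B splits into 2 disjoint pieces (area 6.4, area 7.2).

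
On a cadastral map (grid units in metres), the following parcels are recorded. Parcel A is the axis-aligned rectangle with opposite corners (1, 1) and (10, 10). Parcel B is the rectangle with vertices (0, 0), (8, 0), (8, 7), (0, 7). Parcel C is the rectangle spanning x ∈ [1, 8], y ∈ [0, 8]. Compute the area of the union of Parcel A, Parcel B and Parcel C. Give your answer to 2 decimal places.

95.00

By inclusion–exclusion:
Individual areas: |Parcel A| = 81, |Parcel B| = 56, |Parcel C| = 56.
|Parcel A∩Parcel B|: x∈[1,8], y∈[1,7] → 7·6 = 42.
|Parcel A∩Parcel C|: x∈[1,8], y∈[1,8] → 7·7 = 49.
|Parcel B∩Parcel C|: x∈[1,8], y∈[0,7] → 7·7 = 49.
|Parcel A∩Parcel B∩Parcel C| = 42.
|Parcel A ∪ Parcel B ∪ Parcel C| = 193 − 140 + 42 = 95.00.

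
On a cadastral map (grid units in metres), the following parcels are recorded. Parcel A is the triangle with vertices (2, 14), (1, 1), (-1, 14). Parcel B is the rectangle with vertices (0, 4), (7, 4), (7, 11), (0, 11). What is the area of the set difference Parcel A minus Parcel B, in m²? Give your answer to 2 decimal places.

9.94

|Parcel A| = 19.5, |Parcel A∩Parcel B| = 9.5577.
|Parcel A ∖ Parcel B| = |Parcel A| − |Parcel A∩Parcel B| = 19.5 − 9.5577 = 9.94.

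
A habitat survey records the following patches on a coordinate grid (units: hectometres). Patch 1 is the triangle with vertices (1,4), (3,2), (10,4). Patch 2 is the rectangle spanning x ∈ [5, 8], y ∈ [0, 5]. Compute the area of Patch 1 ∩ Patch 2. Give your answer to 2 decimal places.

The intersection is the polygon with vertices (5,2.571), (5,4), (8,4), (8,3.429).
By the shoelace formula its area is 3.00.

3.00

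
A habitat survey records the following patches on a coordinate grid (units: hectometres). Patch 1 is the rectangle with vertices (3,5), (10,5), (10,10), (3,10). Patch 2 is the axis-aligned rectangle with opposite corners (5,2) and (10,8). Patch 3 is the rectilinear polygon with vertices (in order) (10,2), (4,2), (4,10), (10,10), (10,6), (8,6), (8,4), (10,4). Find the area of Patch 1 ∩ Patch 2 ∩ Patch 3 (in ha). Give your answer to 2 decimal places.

The intersection is the polygon with vertices (5,5), (5,8), (10,8), (10,6), (8,6), (8,5).
By the shoelace formula its area is 13.00.

13.00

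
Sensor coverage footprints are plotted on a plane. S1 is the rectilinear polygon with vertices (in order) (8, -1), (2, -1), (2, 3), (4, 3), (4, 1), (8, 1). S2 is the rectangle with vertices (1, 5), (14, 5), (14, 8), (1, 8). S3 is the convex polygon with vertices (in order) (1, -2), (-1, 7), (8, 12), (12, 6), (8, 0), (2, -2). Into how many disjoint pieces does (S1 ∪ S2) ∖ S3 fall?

(S1 ∪ S2) ∖ S3 splits into 2 disjoint pieces (area 1.5, area 7.6667).

2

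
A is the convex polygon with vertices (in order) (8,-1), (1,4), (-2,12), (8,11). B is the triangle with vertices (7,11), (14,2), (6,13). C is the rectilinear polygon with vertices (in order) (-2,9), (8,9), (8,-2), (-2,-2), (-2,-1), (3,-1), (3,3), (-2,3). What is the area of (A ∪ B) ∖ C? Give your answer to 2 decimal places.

|A ∪ B| = 82.5251.
|(A ∪ B) ∩ C| = 57.0589.
|(A ∪ B) ∖ C| = 82.5251 − 57.0589 = 25.47.

25.47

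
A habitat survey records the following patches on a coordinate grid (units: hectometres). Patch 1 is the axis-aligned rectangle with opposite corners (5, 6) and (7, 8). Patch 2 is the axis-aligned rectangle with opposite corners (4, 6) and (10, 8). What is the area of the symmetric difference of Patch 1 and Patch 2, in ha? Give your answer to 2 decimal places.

|Patch 1∩Patch 2|: x∈[5,7], y∈[6,8] → 2·2 = 4.
|Patch 1 △ Patch 2| = |Patch 1| + |Patch 2| − 2·|Patch 1∩Patch 2| = 4 + 12 − 8 = 8.00.

8.00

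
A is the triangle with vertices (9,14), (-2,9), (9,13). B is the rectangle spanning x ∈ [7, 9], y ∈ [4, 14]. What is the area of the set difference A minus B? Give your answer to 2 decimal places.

|A| = 5.5, |A∩B| = 1.8182.
|A ∖ B| = |A| − |A∩B| = 5.5 − 1.8182 = 3.68.

3.68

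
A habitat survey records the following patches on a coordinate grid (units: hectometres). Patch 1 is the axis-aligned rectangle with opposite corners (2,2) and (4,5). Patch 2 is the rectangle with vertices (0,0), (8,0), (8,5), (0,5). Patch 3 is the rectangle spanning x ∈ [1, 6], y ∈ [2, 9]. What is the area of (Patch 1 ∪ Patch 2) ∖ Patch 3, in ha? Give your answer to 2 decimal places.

25.00

|Patch 1 ∪ Patch 2| = 40.
|(Patch 1 ∪ Patch 2) ∩ Patch 3| = 15.
|(Patch 1 ∪ Patch 2) ∖ Patch 3| = 40 − 15 = 25.00.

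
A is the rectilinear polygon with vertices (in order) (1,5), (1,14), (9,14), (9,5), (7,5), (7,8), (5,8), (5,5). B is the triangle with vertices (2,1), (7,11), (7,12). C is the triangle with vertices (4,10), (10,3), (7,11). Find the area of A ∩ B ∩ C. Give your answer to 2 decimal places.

The intersection is the polygon with vertices (6.464,10.821), (7,11), (5.579,8.158), (5.366,8.406).
By the shoelace formula its area is 1.03.

1.03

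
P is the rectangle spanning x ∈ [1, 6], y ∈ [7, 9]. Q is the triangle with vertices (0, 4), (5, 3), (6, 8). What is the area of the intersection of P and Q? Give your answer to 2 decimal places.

0.65

The intersection is the polygon with vertices (4.5,7), (6,8), (5.8,7).
By the shoelace formula its area is 0.65.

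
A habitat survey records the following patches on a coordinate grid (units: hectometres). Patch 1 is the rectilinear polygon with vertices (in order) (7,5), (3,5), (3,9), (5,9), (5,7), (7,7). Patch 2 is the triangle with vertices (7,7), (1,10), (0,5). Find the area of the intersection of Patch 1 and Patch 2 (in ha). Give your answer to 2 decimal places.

5.29

The intersection is the polygon with vertices (3,9), (5,8), (5,7), (7,7), (3,5.857).
By the shoelace formula its area is 5.29.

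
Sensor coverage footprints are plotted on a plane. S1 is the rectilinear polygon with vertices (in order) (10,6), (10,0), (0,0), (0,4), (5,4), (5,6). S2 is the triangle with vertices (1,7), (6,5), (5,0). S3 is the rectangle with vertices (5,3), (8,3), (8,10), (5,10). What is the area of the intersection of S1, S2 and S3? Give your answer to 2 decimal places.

The intersection is the polygon with vertices (5,5.4), (6,5), (5.6,3), (5,3), (5,4).
By the shoelace formula its area is 1.80.

1.80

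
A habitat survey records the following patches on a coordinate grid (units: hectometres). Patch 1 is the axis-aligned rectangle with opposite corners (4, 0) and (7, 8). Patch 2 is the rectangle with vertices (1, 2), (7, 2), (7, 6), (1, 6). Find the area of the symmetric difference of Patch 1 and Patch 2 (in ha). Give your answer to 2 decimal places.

|Patch 1∩Patch 2|: x∈[4,7], y∈[2,6] → 3·4 = 12.
|Patch 1 △ Patch 2| = |Patch 1| + |Patch 2| − 2·|Patch 1∩Patch 2| = 24 + 24 − 24 = 24.00.

24.00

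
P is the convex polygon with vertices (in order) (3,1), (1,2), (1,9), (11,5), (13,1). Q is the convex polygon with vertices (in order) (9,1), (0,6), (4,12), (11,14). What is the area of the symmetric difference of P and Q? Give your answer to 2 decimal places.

|P| = 63, |Q| = 80.5, |P∩Q| = 34.4997.
|P △ Q| = |P| + |Q| − 2·|P∩Q| = 63 + 80.5 − 68.9994 = 74.50.

74.50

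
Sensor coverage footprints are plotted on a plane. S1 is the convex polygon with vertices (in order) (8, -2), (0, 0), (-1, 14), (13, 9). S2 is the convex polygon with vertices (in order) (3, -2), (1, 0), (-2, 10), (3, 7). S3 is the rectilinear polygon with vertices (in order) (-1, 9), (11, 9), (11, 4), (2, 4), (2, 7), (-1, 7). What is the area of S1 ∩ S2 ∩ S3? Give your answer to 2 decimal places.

The intersection is the polygon with vertices (-0.643,9), (-0.333,9), (3,7), (3,4), (2,4), (2,7), (-0.5,7).
By the shoelace formula its area is 6.81.

6.81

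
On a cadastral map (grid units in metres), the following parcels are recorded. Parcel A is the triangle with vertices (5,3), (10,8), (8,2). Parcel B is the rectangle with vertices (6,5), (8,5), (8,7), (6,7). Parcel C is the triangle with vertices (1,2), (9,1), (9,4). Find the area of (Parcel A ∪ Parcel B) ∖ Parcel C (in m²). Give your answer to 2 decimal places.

10.32

|Parcel A ∪ Parcel B| = 13.5.
|(Parcel A ∪ Parcel B) ∩ Parcel C| = 3.1818.
|(Parcel A ∪ Parcel B) ∖ Parcel C| = 13.5 − 3.1818 = 10.32.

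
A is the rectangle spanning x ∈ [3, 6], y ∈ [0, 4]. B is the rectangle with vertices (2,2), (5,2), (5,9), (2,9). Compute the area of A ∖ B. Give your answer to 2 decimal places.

|A∩B|: x∈[3,5], y∈[2,4] → 2·2 = 4.
|A| = 12.
|A ∖ B| = |A| − |A∩B| = 12 − 4 = 8.00.

8.00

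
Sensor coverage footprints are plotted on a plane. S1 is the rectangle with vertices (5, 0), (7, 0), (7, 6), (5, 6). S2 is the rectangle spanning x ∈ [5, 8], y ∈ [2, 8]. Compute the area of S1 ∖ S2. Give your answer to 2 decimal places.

4.00

|S1∩S2|: x∈[5,7], y∈[2,6] → 2·4 = 8.
|S1| = 12.
|S1 ∖ S2| = |S1| − |S1∩S2| = 12 − 8 = 4.00.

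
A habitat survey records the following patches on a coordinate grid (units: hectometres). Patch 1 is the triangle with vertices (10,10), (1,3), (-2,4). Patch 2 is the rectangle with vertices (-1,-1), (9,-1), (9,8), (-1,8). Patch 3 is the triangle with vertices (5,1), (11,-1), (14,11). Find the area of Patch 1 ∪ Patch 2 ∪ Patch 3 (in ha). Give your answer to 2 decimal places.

119.29

By inclusion–exclusion:
Individual areas: |Patch 1| = 15, |Patch 2| = 90, |Patch 3| = 39.
|Patch 1∩Patch 2| = 13.1548.
|Patch 1∩Patch 3| = 0.
|Patch 2∩Patch 3| = 11.5556.
|Patch 1∩Patch 2∩Patch 3| = 0.
|Patch 1 ∪ Patch 2 ∪ Patch 3| = 144 − 24.7103 + 0 = 119.29.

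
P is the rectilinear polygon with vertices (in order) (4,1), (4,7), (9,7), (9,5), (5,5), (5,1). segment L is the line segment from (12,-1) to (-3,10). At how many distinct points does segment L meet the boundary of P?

The segment meets the boundary at (4,4.867), (5,4.133).

2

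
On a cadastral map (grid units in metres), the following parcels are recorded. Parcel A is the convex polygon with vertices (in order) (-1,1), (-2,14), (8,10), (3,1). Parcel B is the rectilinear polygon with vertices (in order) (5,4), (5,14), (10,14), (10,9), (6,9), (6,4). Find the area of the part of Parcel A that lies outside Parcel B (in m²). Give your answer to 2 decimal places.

|Parcel A| = 81, |Parcel A∩Parcel B| = 8.0222.
|Parcel A ∖ Parcel B| = |Parcel A| − |Parcel A∩Parcel B| = 81 − 8.0222 = 72.98.

72.98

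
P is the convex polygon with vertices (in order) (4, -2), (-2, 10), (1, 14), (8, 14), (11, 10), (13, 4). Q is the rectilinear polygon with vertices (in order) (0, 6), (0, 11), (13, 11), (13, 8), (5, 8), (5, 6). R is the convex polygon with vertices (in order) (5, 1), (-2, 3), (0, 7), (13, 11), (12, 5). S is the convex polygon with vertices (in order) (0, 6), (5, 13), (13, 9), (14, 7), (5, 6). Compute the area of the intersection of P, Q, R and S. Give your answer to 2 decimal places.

The intersection is the polygon with vertices (5,8), (5,6), (0,6), (0.915,7.282), (10.524,10.238), (11,10), (11.667,8).
By the shoelace formula its area is 17.73.

17.73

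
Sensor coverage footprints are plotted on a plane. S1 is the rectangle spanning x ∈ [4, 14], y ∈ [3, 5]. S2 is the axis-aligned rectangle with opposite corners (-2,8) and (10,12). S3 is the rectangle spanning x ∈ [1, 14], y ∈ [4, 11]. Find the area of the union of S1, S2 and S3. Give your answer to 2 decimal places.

122.00

By inclusion–exclusion:
Individual areas: |S1| = 20, |S2| = 48, |S3| = 91.
|S1∩S2| = 0 (no overlap).
|S1∩S3|: x∈[4,14], y∈[4,5] → 10·1 = 10.
|S2∩S3|: x∈[1,10], y∈[8,11] → 9·3 = 27.
|S1∩S2∩S3| = 0.
|S1 ∪ S2 ∪ S3| = 159 − 37 + 0 = 122.00.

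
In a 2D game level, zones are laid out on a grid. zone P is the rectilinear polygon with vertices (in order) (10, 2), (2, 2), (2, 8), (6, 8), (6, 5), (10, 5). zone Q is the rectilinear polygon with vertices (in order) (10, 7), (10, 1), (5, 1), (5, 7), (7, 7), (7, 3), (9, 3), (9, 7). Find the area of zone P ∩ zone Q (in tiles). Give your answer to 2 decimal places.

13.00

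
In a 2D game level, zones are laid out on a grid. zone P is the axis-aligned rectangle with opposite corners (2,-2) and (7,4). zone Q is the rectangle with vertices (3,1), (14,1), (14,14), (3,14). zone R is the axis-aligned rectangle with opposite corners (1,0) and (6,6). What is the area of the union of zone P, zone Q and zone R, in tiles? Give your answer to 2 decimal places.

By inclusion–exclusion:
Individual areas: |zone P| = 30, |zone Q| = 143, |zone R| = 30.
|zone P∩zone Q|: x∈[3,7], y∈[1,4] → 4·3 = 12.
|zone P∩zone R|: x∈[2,6], y∈[0,4] → 4·4 = 16.
|zone Q∩zone R|: x∈[3,6], y∈[1,6] → 3·5 = 15.
|zone P∩zone Q∩zone R| = 9.
|zone P ∪ zone Q ∪ zone R| = 203 − 43 + 9 = 169.00.

169.00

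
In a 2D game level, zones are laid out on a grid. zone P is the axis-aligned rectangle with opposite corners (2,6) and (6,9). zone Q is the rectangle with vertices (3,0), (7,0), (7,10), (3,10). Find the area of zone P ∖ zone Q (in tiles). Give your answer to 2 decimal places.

3.00

|zone P∩zone Q|: x∈[3,6], y∈[6,9] → 3·3 = 9.
|zone P| = 12.
|zone P ∖ zone Q| = |zone P| − |zone P∩zone Q| = 12 − 9 = 3.00.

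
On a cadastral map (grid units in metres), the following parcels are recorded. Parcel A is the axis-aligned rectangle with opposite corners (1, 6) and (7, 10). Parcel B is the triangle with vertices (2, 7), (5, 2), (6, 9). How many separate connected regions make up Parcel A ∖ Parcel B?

Parcel A ∖ Parcel B is a single connected region.

1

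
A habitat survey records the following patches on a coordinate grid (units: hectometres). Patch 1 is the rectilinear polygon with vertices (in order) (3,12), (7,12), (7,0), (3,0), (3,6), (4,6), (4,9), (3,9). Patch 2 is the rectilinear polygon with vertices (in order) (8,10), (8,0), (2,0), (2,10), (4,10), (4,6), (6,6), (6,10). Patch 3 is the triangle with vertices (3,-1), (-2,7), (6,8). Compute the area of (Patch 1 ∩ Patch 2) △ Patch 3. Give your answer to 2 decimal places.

47.50

|Patch 1 ∩ Patch 2| = 29.
|(Patch 1 ∩ Patch 2) ∩ Patch 3| = 8.
|(Patch 1 ∩ Patch 2) △ Patch 3| = 29 + 34.5 − 16 = 47.50.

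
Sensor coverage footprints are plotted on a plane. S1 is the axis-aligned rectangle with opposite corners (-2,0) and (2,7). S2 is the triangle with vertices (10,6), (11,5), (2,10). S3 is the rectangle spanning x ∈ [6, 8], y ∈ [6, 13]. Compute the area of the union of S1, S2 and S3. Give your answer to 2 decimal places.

By inclusion–exclusion:
Individual areas: |S1| = 28, |S2| = 2, |S3| = 14.
|S1∩S2| = 0.
|S1∩S3| = 0 (no overlap).
|S2∩S3| = 0.5556.
|S1∩S2∩S3| = 0.
|S1 ∪ S2 ∪ S3| = 44 − 0.5556 + 0 = 43.44.

43.44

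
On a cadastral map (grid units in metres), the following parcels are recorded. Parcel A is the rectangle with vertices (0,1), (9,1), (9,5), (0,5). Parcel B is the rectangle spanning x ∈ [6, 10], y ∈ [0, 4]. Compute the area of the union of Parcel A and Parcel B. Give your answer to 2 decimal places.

By inclusion–exclusion:
Individual areas: |Parcel A| = 36, |Parcel B| = 16.
|Parcel A∩Parcel B|: x∈[6,9], y∈[1,4] → 3·3 = 9.
|Parcel A ∪ Parcel B| = 52 − 9 = 43.00.

43.00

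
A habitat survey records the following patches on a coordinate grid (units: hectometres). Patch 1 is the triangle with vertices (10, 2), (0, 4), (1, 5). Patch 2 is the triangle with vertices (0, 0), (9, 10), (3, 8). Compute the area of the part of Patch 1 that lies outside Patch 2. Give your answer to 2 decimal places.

4.21

|Patch 1| = 6, |Patch 1∩Patch 2| = 1.7944.
|Patch 1 ∖ Patch 2| = |Patch 1| − |Patch 1∩Patch 2| = 6 − 1.7944 = 4.21.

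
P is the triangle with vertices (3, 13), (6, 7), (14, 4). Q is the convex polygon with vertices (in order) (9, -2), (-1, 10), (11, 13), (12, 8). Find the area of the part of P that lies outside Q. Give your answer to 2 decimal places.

|P| = 19.5, |P∩Q| = 16.8789.
|P ∖ Q| = |P| − |P∩Q| = 19.5 − 16.8789 = 2.62.

2.62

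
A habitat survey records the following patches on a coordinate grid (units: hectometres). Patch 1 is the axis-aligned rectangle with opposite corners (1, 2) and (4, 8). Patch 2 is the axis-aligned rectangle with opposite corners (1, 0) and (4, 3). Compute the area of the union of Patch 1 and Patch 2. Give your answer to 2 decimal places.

24.00

By inclusion–exclusion:
Individual areas: |Patch 1| = 18, |Patch 2| = 9.
|Patch 1∩Patch 2|: x∈[1,4], y∈[2,3] → 3·1 = 3.
|Patch 1 ∪ Patch 2| = 27 − 3 = 24.00.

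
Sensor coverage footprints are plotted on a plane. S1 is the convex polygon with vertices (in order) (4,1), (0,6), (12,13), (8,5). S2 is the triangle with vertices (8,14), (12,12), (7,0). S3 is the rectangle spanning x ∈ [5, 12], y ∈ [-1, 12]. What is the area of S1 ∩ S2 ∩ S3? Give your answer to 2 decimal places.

The intersection is the polygon with vertices (8,5), (7.308,4.308), (7.752,10.522), (10.286,12), (11.5,12).
By the shoelace formula its area is 13.43.

13.43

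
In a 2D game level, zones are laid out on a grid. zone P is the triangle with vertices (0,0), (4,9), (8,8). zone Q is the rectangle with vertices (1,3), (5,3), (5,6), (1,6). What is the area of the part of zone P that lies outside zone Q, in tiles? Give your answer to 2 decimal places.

|zone P| = 20, |zone P∩zone Q| = 7.
|zone P ∖ zone Q| = |zone P| − |zone P∩zone Q| = 20 − 7 = 13.00.

13.00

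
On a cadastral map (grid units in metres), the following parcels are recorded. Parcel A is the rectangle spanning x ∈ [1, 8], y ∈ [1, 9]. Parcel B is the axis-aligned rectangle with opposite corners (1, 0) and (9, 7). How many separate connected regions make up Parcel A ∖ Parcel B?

1

Parcel A ∖ Parcel B is a single connected region.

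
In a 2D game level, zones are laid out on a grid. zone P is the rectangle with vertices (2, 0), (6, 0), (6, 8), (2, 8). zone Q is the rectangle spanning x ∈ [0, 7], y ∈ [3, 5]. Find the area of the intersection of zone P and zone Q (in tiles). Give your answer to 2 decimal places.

|zone P∩zone Q|: x∈[2,6], y∈[3,5] → 4·2 = 8.

8.00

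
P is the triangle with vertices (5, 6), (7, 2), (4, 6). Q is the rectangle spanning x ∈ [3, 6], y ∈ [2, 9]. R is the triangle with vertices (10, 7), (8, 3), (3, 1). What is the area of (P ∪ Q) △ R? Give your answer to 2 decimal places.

26.01

|P ∪ Q| = 21.3333.
|(P ∪ Q) ∩ R| = 1.6628.
|(P ∪ Q) △ R| = 21.3333 + 8 − 3.3256 = 26.01.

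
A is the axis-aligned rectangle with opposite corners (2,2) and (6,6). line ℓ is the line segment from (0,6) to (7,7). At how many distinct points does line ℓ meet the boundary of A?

0

The segment lies entirely outside A and never meets its boundary.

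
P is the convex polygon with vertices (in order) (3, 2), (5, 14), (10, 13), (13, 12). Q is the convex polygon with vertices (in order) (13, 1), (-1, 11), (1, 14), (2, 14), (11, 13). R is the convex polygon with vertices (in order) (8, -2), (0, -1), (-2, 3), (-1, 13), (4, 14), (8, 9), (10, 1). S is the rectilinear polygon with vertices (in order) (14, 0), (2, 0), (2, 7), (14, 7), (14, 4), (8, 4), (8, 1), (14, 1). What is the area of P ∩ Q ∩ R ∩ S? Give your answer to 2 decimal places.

2.41

The intersection is the polygon with vertices (4.6,7), (8,7), (6.583,5.583).
By the shoelace formula its area is 2.41.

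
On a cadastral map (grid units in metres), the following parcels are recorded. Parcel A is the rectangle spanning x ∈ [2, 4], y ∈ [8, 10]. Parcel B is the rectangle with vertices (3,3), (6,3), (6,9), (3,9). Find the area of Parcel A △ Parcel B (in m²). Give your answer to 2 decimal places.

|Parcel A∩Parcel B|: x∈[3,4], y∈[8,9] → 1·1 = 1.
|Parcel A △ Parcel B| = |Parcel A| + |Parcel B| − 2·|Parcel A∩Parcel B| = 4 + 18 − 2 = 20.00.

20.00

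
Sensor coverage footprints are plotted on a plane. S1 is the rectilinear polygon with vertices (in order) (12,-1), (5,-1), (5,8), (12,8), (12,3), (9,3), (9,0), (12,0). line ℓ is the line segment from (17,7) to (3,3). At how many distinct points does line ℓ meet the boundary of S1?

2

The segment meets the boundary at (5,3.571), (12,5.571).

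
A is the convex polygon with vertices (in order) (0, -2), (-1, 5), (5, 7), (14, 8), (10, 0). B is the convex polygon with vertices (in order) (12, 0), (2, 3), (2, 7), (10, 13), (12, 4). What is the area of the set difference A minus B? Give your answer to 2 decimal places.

44.80

|A| = 96, |A∩B| = 51.1964.
|A ∖ B| = |A| − |A∩B| = 96 − 51.1964 = 44.80.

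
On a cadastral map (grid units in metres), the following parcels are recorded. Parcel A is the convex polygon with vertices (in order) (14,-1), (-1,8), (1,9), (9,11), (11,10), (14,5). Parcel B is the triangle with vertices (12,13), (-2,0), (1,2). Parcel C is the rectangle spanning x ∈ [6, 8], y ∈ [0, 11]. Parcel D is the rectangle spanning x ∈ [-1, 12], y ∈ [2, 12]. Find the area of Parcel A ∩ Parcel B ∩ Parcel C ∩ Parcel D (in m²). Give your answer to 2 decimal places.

The intersection is the polygon with vertices (8,9), (6,7), (6,7.429), (8,9.286).
By the shoelace formula its area is 0.71.

0.71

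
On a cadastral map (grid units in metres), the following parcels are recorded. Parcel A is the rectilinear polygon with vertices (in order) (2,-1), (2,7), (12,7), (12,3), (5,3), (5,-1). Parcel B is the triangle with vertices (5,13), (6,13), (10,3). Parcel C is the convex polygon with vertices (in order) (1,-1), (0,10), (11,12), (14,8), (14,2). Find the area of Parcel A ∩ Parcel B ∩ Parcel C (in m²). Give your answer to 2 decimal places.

0.80

The intersection is the polygon with vertices (10,3), (8,7), (8.4,7).
By the shoelace formula its area is 0.80.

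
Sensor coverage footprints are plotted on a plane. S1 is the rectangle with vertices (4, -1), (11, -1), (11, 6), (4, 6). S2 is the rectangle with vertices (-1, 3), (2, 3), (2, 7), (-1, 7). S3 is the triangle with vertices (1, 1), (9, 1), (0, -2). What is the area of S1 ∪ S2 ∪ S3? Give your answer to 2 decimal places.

68.83

By inclusion–exclusion:
Individual areas: |S1| = 49, |S2| = 12, |S3| = 12.
|S1∩S2| = 0 (no overlap).
|S1∩S3| = 4.1667.
|S2∩S3| = 0.
|S1∩S2∩S3| = 0.
|S1 ∪ S2 ∪ S3| = 73 − 4.1667 + 0 = 68.83.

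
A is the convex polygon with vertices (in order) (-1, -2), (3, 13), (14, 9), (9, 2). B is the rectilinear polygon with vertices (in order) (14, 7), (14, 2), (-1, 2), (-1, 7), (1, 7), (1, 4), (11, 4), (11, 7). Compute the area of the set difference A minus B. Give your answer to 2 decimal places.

|A| = 115.5, |A∩B| = 20.7905.
|A ∖ B| = |A| − |A∩B| = 115.5 − 20.7905 = 94.71.

94.71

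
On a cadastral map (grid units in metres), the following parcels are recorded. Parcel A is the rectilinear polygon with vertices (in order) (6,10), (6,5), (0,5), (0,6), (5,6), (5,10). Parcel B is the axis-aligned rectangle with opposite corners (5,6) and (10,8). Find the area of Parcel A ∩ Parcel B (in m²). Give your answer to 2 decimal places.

2.00

The intersection is the polygon with vertices (6,6), (5,6), (5,8), (6,8).
By the shoelace formula its area is 2.00.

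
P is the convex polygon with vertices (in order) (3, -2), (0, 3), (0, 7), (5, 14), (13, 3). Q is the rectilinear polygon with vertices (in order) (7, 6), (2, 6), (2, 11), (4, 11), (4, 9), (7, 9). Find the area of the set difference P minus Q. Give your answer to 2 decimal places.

95.51

|P| = 114, |P∩Q| = 18.4857.
|P ∖ Q| = |P| − |P∩Q| = 114 − 18.4857 = 95.51.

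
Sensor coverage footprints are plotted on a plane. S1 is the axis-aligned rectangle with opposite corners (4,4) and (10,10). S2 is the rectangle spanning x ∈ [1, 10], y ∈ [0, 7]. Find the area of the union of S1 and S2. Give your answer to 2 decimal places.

81.00

By inclusion–exclusion:
Individual areas: |S1| = 36, |S2| = 63.
|S1∩S2|: x∈[4,10], y∈[4,7] → 6·3 = 18.
|S1 ∪ S2| = 99 − 18 = 81.00.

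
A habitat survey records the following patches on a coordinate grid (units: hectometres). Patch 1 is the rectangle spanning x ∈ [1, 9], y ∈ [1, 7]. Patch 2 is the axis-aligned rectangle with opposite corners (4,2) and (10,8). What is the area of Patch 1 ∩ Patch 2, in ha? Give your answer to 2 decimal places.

25.00

|Patch 1∩Patch 2|: x∈[4,9], y∈[2,7] → 5·5 = 25.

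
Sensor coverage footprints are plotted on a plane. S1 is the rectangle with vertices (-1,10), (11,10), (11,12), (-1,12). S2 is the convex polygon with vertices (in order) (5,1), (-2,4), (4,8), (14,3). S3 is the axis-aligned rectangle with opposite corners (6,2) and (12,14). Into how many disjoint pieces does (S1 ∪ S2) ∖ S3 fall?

3

(S1 ∪ S2) ∖ S3 splits into 3 disjoint pieces (area 14, area 33.75, area 1.4444).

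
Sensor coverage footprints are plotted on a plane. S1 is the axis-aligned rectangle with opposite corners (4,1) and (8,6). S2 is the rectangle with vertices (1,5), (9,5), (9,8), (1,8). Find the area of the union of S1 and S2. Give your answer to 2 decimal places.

By inclusion–exclusion:
Individual areas: |S1| = 20, |S2| = 24.
|S1∩S2|: x∈[4,8], y∈[5,6] → 4·1 = 4.
|S1 ∪ S2| = 44 − 4 = 40.00.

40.00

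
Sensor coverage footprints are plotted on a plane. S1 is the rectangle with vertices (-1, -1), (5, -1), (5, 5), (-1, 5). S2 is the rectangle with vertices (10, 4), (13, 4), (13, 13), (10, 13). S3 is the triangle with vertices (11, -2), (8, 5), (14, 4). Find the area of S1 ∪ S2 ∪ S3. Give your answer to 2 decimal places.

81.25

By inclusion–exclusion:
Individual areas: |S1| = 36, |S2| = 27, |S3| = 19.5.
|S1∩S2| = 0 (no overlap).
|S1∩S3| = 0.
|S2∩S3| = 1.25.
|S1∩S2∩S3| = 0.
|S1 ∪ S2 ∪ S3| = 82.5 − 1.25 + 0 = 81.25.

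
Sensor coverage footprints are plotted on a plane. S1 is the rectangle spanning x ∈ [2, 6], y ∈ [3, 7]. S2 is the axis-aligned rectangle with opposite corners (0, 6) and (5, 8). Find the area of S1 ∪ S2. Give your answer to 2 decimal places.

By inclusion–exclusion:
Individual areas: |S1| = 16, |S2| = 10.
|S1∩S2|: x∈[2,5], y∈[6,7] → 3·1 = 3.
|S1 ∪ S2| = 26 − 3 = 23.00.

23.00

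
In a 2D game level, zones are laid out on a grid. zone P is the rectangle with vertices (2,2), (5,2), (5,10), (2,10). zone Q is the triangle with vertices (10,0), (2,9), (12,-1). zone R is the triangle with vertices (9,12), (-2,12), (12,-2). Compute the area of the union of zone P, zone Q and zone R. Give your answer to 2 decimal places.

90.52

By inclusion–exclusion:
Individual areas: |zone P| = 24, |zone Q| = 5, |zone R| = 77.
|zone P∩zone Q| = 0.5625.
|zone P∩zone R| = 10.5.
|zone Q∩zone R| = 4.9836.
|zone P∩zone Q∩zone R| = 0.5625.
|zone P ∪ zone Q ∪ zone R| = 106 − 16.0461 + 0.5625 = 90.52.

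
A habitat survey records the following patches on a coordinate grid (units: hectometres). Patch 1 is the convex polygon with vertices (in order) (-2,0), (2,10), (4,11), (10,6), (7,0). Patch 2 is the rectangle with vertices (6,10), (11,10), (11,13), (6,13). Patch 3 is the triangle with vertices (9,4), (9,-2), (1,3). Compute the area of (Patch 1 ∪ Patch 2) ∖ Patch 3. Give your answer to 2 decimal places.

81.20

|Patch 1 ∪ Patch 2| = 98.
|(Patch 1 ∪ Patch 2) ∩ Patch 3| = 16.8.
|(Patch 1 ∪ Patch 2) ∖ Patch 3| = 98 − 16.8 = 81.20.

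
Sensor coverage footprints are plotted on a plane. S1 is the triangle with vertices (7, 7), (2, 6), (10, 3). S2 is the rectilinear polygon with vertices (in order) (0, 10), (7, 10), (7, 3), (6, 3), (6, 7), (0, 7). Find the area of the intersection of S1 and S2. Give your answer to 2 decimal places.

2.59

The intersection is the polygon with vertices (7,7), (7,4.125), (6,4.5), (6,6.8).
By the shoelace formula its area is 2.59.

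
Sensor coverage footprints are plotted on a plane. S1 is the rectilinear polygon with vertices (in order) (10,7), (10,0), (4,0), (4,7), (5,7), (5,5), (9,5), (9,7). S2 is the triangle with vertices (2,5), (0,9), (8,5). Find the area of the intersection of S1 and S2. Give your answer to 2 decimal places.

1.75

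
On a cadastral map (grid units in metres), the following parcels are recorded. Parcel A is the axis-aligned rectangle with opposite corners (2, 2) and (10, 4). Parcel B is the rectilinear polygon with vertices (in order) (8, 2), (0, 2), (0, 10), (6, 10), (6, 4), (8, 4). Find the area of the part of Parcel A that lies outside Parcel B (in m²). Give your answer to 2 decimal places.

|Parcel A| = 16, |Parcel A∩Parcel B| = 12.
|Parcel A ∖ Parcel B| = |Parcel A| − |Parcel A∩Parcel B| = 16 − 12 = 4.00.

4.00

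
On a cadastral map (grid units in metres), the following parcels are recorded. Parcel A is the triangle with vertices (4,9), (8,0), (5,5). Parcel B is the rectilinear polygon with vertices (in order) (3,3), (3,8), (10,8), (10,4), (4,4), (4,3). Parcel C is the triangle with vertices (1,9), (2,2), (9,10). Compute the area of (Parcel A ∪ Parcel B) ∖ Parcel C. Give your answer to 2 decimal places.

|Parcel A ∪ Parcel B| = 30.3417.
|(Parcel A ∪ Parcel B) ∩ Parcel C| = 10.4187.
|(Parcel A ∪ Parcel B) ∖ Parcel C| = 30.3417 − 10.4187 = 19.92.

19.92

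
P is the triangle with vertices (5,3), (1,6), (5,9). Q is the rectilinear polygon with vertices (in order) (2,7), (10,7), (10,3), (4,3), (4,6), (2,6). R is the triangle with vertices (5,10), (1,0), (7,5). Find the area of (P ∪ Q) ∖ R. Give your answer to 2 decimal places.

19.99

|P ∪ Q| = 32.4167.
|(P ∪ Q) ∩ R| = 12.4277.
|(P ∪ Q) ∖ R| = 32.4167 − 12.4277 = 19.99.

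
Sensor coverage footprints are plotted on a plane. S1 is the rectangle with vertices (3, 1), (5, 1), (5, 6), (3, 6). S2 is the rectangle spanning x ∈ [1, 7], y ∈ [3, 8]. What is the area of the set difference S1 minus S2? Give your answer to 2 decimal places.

4.00

|S1∩S2|: x∈[3,5], y∈[3,6] → 2·3 = 6.
|S1| = 10.
|S1 ∖ S2| = |S1| − |S1∩S2| = 10 − 6 = 4.00.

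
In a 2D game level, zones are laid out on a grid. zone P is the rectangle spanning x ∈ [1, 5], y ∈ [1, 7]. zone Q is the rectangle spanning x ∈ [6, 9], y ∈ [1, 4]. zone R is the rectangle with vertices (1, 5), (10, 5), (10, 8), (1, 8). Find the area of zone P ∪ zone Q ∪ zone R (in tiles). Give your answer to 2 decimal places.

52.00

By inclusion–exclusion:
Individual areas: |zone P| = 24, |zone Q| = 9, |zone R| = 27.
|zone P∩zone Q| = 0 (no overlap).
|zone P∩zone R|: x∈[1,5], y∈[5,7] → 4·2 = 8.
|zone Q∩zone R| = 0 (no overlap).
|zone P∩zone Q∩zone R| = 0.
|zone P ∪ zone Q ∪ zone R| = 60 − 8 + 0 = 52.00.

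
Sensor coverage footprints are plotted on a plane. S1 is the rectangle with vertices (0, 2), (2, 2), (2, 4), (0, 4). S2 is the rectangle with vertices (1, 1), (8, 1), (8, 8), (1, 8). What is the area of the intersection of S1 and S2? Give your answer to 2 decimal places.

|S1∩S2|: x∈[1,2], y∈[2,4] → 1·2 = 2.

2.00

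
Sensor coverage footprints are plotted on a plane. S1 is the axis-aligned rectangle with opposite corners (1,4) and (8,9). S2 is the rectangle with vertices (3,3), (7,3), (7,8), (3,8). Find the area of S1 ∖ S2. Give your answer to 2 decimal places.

19.00

|S1∩S2|: x∈[3,7], y∈[4,8] → 4·4 = 16.
|S1| = 35.
|S1 ∖ S2| = |S1| − |S1∩S2| = 35 − 16 = 19.00.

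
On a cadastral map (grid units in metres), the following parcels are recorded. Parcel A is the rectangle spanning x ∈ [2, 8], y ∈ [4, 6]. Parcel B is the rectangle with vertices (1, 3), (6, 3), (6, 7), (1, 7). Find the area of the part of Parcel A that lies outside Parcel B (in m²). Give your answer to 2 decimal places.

4.00

|Parcel A∩Parcel B|: x∈[2,6], y∈[4,6] → 4·2 = 8.
|Parcel A| = 12.
|Parcel A ∖ Parcel B| = |Parcel A| − |Parcel A∩Parcel B| = 12 − 8 = 4.00.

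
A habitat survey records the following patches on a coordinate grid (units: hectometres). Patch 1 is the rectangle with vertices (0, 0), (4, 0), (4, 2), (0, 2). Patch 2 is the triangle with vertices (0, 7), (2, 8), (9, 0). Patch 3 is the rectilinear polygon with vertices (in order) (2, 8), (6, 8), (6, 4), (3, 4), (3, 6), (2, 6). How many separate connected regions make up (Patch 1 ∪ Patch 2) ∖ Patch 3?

(Patch 1 ∪ Patch 2) ∖ Patch 3 splits into 3 disjoint pieces (area 8, area 3.2857, area 3.5).

3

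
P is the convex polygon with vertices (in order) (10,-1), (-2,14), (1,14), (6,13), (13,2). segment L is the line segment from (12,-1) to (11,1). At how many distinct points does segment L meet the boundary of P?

1

The segment meets the boundary at (11.333,0.333).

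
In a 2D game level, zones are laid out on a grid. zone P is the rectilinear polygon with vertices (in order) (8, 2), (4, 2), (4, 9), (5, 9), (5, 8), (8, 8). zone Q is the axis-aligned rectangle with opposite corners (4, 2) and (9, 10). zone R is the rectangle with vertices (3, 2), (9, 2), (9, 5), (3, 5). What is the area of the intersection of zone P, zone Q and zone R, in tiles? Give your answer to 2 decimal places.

The intersection is the polygon with vertices (4,5), (8,5), (8,2), (4,2).
By the shoelace formula its area is 12.00.

12.00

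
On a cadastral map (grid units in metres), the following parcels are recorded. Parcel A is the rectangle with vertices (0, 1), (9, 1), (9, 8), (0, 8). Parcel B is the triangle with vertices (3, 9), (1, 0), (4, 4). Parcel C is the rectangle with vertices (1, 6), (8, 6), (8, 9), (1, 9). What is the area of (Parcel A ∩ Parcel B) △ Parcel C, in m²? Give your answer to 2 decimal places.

26.65

|Parcel A ∩ Parcel B| = 9.025.
|(Parcel A ∩ Parcel B) ∩ Parcel C| = 1.6889.
|(Parcel A ∩ Parcel B) △ Parcel C| = 9.025 + 21 − 3.3778 = 26.65.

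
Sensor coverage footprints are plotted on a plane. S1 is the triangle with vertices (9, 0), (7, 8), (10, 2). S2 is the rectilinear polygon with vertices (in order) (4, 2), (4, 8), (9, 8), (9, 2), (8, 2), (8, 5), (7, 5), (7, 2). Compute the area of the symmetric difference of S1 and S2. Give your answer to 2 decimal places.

26.25

|S1| = 6, |S2| = 27, |S1∩S2| = 3.375.
|S1 △ S2| = |S1| + |S2| − 2·|S1∩S2| = 6 + 27 − 6.75 = 26.25.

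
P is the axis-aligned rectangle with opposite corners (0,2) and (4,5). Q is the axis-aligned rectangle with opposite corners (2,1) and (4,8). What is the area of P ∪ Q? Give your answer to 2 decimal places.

20.00

By inclusion–exclusion:
Individual areas: |P| = 12, |Q| = 14.
|P∩Q|: x∈[2,4], y∈[2,5] → 2·3 = 6.
|P ∪ Q| = 26 − 6 = 20.00.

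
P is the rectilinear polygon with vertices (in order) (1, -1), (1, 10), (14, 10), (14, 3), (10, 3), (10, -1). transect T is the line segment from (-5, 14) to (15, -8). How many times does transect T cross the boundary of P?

The segment meets the boundary at (8.636,-1), (1,7.4).

2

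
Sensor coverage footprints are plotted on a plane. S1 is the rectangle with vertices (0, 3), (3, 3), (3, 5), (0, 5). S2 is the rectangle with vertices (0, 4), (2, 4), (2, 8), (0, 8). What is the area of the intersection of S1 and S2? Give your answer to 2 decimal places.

2.00

|S1∩S2|: x∈[0,2], y∈[4,5] → 2·1 = 2.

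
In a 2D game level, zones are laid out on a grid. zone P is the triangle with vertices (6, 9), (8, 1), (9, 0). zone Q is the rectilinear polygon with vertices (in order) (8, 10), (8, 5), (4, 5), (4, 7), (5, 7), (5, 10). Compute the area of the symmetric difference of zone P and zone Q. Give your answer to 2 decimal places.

18.67

|zone P| = 3, |zone Q| = 17, |zone P∩zone Q| = 0.6667.
|zone P △ zone Q| = |zone P| + |zone Q| − 2·|zone P∩zone Q| = 3 + 17 − 1.3333 = 18.67.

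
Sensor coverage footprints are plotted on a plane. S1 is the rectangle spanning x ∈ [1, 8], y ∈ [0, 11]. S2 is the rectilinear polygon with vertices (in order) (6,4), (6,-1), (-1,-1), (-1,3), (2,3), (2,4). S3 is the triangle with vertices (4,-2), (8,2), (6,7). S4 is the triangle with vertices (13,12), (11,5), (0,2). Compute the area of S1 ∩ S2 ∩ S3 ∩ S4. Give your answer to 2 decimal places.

0.34

The intersection is the polygon with vertices (6,3.636), (5.204,3.419), (5.333,4), (6,4).
By the shoelace formula its area is 0.34.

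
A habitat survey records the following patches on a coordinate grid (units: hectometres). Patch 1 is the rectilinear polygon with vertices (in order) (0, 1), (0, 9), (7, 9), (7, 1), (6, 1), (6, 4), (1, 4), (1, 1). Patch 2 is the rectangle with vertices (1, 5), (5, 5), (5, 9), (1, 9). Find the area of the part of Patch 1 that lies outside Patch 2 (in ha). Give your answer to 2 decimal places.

|Patch 1| = 41, |Patch 1∩Patch 2| = 16.
|Patch 1 ∖ Patch 2| = |Patch 1| − |Patch 1∩Patch 2| = 41 − 16 = 25.00.

25.00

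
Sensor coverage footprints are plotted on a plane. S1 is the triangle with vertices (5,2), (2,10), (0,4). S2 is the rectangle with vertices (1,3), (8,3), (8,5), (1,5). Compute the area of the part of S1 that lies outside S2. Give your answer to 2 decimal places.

10.95

|S1| = 17, |S1∩S2| = 6.05.
|S1 ∖ S2| = |S1| − |S1∩S2| = 17 − 6.05 = 10.95.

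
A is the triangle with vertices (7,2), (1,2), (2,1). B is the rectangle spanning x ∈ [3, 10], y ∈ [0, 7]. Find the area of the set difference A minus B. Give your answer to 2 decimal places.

|A| = 3, |A∩B| = 1.6.
|A ∖ B| = |A| − |A∩B| = 3 − 1.6 = 1.40.

1.40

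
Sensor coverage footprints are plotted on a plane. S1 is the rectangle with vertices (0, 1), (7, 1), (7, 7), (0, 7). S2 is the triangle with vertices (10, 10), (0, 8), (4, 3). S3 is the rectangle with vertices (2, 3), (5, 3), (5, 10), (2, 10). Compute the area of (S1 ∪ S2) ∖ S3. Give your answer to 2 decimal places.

40.75

|S1 ∪ S2| = 57.85.
|(S1 ∪ S2) ∩ S3| = 17.1.
|(S1 ∪ S2) ∖ S3| = 57.85 − 17.1 = 40.75.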